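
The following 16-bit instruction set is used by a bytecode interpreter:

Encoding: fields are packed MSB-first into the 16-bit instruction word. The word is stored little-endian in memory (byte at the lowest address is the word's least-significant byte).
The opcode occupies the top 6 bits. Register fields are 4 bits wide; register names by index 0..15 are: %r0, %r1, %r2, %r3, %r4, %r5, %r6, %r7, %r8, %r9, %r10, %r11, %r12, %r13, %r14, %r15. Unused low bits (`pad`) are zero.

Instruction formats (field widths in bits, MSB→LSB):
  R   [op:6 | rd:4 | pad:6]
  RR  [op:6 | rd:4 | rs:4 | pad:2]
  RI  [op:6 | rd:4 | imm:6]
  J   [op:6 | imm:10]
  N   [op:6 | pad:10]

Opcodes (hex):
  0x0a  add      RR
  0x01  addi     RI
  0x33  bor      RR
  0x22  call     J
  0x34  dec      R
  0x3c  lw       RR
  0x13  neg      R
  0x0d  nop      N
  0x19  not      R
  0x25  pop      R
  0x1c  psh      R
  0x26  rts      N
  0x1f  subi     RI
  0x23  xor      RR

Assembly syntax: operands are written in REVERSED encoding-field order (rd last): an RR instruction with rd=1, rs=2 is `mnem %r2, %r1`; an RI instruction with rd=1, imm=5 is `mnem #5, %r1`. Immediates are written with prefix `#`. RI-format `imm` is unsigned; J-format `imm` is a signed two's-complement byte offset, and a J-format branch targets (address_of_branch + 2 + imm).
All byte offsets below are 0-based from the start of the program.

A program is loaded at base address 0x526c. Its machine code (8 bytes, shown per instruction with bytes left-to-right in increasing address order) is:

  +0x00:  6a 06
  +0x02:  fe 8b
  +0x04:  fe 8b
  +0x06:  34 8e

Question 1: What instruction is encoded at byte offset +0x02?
call #-2

[02] fe 8b → 0x8bfe
  opcode bits[15:10]=0x22: call/J
  imm@[9:0]=0x3fe (s10→-2) ⇒ #-2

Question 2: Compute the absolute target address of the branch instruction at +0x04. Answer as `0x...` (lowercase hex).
[04] fe 8b → 0x8bfe
  top 6b → 0x22 → call [J]
  imm@[9:0]=0x3fe (s10→-2) ⇒ #-2
  target = base 0x526c + off 0x04 + 2 + imm -2 = 0x5270

0x5270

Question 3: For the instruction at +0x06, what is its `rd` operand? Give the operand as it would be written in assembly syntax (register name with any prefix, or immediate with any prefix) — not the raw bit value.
%r8

@+06  little-endian(34 8e) = 0x8e34
  op=0x8e34>>10=0x23 ⇒ xor (RR)
  [9:6] rd=8 = %r8
  [5:2] rs=13 = %r13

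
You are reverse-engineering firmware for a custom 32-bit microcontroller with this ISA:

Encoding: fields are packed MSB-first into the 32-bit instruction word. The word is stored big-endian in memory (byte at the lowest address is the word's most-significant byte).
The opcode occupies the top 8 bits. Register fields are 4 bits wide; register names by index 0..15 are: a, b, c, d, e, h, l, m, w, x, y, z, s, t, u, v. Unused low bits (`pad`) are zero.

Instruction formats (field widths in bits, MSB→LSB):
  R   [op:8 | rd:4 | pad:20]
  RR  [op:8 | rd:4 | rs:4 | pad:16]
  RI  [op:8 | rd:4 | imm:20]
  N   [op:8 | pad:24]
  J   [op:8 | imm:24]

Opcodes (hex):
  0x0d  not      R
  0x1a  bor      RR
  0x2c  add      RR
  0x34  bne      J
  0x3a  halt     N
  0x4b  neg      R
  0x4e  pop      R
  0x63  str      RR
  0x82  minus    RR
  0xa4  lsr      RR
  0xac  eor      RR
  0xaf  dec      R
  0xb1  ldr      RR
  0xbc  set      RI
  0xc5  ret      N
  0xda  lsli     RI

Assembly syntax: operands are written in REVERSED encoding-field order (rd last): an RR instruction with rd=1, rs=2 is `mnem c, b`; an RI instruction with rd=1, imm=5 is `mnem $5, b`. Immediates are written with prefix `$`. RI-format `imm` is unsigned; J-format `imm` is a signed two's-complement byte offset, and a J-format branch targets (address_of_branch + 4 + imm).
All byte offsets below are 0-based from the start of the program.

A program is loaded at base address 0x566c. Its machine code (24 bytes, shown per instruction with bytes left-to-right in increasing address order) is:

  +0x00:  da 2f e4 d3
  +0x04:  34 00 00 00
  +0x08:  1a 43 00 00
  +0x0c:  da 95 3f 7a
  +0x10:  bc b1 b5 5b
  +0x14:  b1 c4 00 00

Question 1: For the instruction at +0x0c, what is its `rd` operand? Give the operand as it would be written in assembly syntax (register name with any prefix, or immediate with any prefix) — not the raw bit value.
x

+0x0c: da 95 3f 7a ⇒ word 0xda953f7a (big)
  top 8b → 0xda → lsli [RI]
  rd: (w>>20)&0xf=0x9 → x
  imm: (w>>0)&0xfffff=0x53f7a → $343930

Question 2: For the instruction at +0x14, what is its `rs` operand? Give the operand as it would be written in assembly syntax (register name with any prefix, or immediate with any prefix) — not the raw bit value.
+0x14: b1 c4 00 00 ⇒ word 0xb1c40000 (big)
  opcode bits[31:24]=0xb1: ldr/RR
  rd@[23:20]=0xc ⇒ s
  rs@[19:16]=0x4 ⇒ e

e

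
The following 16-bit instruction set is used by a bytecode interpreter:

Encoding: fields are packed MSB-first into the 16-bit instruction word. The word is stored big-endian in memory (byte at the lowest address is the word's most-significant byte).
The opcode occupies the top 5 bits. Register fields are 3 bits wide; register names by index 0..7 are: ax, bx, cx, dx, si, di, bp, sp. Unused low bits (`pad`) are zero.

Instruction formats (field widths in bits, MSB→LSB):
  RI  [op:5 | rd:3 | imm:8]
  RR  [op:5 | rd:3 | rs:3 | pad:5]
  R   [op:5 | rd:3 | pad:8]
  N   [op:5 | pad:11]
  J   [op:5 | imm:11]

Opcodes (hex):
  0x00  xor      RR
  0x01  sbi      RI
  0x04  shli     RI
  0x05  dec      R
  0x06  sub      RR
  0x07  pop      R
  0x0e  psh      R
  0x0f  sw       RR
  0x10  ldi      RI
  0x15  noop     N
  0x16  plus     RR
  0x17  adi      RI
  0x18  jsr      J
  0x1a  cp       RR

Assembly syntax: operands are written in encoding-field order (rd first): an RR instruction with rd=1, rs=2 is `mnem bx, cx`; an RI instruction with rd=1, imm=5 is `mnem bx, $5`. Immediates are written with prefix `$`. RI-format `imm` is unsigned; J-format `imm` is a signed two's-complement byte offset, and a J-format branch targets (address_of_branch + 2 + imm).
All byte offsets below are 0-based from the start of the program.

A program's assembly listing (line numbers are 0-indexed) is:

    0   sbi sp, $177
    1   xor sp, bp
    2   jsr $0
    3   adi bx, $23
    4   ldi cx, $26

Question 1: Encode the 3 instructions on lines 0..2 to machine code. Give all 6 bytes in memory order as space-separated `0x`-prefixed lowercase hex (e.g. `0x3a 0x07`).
0. sbi fields op=0x1:5|rd=7:3|imm=177:8 → word 0fb1h → 0f b1
1. xor fields op=0x0:5|rd=7:3|rs=6:3|pad=0:5 → word 07c0h → 07 c0
2. jsr fields op=0x18:5|imm=0:11 → word c000h → c0 00

0x0f 0xb1 0x07 0xc0 0xc0 0x00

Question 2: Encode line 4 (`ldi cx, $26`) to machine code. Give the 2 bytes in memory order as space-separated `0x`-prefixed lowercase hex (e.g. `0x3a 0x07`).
0x82 0x1a

line 4 (ldi): pack op=0x10:5|rd=2:3|imm=26:8 = 0x821a; big→ 82 1a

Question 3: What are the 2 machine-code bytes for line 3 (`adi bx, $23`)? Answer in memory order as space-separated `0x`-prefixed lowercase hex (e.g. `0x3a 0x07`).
0xb9 0x17

3. adi fields op=0x17:5|rd=1:3|imm=23:8 → word b917h → b9 17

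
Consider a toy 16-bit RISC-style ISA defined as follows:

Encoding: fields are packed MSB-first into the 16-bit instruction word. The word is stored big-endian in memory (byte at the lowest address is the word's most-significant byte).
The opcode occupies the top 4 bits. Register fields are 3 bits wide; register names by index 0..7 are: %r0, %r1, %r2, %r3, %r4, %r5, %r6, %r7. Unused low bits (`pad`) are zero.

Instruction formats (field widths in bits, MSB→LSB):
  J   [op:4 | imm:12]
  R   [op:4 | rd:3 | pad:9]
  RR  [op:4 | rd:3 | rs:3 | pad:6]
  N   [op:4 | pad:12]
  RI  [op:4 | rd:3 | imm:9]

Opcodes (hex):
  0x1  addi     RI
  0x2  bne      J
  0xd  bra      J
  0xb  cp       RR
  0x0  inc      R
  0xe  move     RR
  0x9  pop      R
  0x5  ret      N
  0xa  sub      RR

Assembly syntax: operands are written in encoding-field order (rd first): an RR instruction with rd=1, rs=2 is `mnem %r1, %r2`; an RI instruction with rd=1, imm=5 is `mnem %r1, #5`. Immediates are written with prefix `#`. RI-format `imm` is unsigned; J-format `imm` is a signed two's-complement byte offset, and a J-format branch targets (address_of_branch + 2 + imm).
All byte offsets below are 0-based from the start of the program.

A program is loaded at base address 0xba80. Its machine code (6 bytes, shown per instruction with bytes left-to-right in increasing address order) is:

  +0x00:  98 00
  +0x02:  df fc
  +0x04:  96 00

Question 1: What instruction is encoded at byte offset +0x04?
off 0x04: read 96 00 as big → 0x9600
  opcode bits[15:12]=0x9: pop/R
  [11:9] rd=3 = %r3

pop %r3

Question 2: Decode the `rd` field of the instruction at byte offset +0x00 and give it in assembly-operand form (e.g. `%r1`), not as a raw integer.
%r4

off 0x00: read 98 00 as big → 0x9800
  op=0x9800>>12=0x9 ⇒ pop (R)
  [11:9] rd=4 = %r4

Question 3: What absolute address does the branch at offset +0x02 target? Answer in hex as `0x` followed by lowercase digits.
@+02  big-endian(df fc) = 0xdffc
  top 4b → 0xd → bra [J]
  [11:0] imm=4092 (s12→-4) = #-4
  target = base 0xba80 + off 0x02 + 2 + imm -4 = 0xba80

0xba80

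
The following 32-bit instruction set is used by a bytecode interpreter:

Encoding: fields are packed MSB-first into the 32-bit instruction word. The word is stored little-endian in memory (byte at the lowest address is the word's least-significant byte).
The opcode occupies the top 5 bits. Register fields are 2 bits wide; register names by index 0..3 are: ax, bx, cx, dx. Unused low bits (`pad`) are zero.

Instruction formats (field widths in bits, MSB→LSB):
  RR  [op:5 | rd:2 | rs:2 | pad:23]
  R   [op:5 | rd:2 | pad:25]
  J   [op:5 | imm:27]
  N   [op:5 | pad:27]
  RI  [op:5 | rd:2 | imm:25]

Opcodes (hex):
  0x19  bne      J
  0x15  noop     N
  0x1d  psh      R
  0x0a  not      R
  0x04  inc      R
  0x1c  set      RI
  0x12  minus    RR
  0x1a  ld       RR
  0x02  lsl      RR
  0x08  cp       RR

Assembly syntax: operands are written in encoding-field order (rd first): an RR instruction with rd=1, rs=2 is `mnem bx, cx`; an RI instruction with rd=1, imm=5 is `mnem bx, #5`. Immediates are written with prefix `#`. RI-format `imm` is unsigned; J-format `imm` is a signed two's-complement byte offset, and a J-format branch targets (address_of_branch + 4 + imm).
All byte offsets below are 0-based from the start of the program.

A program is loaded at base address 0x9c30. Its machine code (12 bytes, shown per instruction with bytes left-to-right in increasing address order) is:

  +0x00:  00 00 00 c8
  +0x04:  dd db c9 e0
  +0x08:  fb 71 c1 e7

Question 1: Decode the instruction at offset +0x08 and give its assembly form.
[08] fb 71 c1 e7 → 0xe7c171fb
  top 5b → 0x1c → set [RI]
  rd@[26:25]=0x3 ⇒ dx
  imm@[24:0]=0x1c171fb ⇒ #29454843

set dx, #29454843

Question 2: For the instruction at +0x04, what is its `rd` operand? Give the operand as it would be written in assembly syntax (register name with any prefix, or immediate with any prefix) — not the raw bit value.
[04] dd db c9 e0 → 0xe0c9dbdd
  top 5b → 0x1c → set [RI]
  [26:25] rd=0 = ax
  [24:0] imm=13229021 = #13229021

ax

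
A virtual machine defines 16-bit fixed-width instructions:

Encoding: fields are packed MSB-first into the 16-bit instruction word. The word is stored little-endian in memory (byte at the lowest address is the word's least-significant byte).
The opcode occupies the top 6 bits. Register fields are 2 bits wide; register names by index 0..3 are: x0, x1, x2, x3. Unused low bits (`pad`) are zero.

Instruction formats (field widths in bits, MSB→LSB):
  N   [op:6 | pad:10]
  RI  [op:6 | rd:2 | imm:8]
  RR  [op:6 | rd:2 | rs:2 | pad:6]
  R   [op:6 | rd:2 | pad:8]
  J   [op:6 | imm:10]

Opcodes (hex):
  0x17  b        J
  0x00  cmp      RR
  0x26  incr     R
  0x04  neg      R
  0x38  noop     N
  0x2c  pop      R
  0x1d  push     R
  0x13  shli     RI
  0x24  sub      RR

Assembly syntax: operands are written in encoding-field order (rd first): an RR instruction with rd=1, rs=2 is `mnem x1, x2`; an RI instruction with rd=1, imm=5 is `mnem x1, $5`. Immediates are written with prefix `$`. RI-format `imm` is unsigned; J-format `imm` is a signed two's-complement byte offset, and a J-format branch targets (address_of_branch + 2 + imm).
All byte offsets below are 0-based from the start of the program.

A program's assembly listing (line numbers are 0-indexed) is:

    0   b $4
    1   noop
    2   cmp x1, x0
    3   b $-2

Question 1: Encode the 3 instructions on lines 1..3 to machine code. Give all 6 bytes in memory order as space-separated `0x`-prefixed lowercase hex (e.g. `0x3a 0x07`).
0x00 0xe0 0x00 0x01 0xfe 0x5f

line 1 (noop): pack op=0x38:6|pad=0:10 = 0xe000; little→ 00 e0
line 2 (cmp): pack op=0x0:6|rd=1:2|rs=0:2|pad=0:6 = 0x0100; little→ 00 01
line 3 (b): pack op=0x17:6|imm=-2:10 = 0x5ffe; little→ fe 5f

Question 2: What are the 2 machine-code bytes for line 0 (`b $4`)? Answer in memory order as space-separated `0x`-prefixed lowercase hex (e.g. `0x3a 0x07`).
0x04 0x5c

0. b fields op=0x17:6|imm=4:10 → word 5c04h → 04 5c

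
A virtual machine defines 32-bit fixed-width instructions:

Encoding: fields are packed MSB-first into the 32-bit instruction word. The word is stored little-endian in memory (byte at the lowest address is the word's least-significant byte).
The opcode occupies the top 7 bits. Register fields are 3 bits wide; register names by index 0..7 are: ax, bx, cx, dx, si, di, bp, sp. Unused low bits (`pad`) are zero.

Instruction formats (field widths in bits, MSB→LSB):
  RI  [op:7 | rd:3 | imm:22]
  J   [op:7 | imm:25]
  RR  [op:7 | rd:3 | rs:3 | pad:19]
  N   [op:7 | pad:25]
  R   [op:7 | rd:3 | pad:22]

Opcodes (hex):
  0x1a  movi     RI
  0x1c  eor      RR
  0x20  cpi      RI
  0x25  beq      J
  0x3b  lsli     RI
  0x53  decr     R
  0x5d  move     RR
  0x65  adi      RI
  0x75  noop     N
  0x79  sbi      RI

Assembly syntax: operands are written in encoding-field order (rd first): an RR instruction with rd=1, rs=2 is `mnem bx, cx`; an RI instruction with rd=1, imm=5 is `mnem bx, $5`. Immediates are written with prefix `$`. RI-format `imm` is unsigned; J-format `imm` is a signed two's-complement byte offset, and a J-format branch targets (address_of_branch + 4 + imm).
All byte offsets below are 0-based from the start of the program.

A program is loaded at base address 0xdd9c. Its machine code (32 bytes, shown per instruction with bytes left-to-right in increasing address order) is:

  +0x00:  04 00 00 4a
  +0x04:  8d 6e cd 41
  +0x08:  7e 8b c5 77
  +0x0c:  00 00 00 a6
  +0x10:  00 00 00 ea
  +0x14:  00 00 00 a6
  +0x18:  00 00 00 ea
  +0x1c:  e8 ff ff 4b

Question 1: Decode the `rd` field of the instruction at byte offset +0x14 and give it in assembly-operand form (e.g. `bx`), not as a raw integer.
[14] 00 00 00 a6 → 0xa6000000
  opcode bits[31:25]=0x53: decr/R
  [24:22] rd=0 = ax

ax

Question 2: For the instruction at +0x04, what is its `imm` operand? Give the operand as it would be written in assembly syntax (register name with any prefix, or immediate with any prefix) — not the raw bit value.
$880269

[04] 8d 6e cd 41 → 0x41cd6e8d
  opcode bits[31:25]=0x20: cpi/RI
  rd: (w>>22)&0x7=0x7 → sp
  imm: (w>>0)&0x3fffff=0xd6e8d → $880269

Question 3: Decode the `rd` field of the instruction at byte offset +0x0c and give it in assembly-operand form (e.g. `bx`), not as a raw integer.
@+0c  little-endian(00 00 00 a6) = 0xa6000000
  opcode bits[31:25]=0x53: decr/R
  rd@[24:22]=0x0 ⇒ ax

ax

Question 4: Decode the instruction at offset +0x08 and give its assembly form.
[08] 7e 8b c5 77 → 0x77c58b7e
  top 7b → 0x3b → lsli [RI]
  [24:22] rd=7 = sp
  [21:0] imm=363390 = $363390

lsli sp, $363390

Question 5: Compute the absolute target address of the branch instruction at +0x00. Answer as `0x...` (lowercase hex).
+0x00: 04 00 00 4a ⇒ word 0x4a000004 (little)
  top 7b → 0x25 → beq [J]
  [24:0] imm=4 = $4
  target = base 0xdd9c + off 0x00 + 4 + imm 4 = 0xdda4

0xdda4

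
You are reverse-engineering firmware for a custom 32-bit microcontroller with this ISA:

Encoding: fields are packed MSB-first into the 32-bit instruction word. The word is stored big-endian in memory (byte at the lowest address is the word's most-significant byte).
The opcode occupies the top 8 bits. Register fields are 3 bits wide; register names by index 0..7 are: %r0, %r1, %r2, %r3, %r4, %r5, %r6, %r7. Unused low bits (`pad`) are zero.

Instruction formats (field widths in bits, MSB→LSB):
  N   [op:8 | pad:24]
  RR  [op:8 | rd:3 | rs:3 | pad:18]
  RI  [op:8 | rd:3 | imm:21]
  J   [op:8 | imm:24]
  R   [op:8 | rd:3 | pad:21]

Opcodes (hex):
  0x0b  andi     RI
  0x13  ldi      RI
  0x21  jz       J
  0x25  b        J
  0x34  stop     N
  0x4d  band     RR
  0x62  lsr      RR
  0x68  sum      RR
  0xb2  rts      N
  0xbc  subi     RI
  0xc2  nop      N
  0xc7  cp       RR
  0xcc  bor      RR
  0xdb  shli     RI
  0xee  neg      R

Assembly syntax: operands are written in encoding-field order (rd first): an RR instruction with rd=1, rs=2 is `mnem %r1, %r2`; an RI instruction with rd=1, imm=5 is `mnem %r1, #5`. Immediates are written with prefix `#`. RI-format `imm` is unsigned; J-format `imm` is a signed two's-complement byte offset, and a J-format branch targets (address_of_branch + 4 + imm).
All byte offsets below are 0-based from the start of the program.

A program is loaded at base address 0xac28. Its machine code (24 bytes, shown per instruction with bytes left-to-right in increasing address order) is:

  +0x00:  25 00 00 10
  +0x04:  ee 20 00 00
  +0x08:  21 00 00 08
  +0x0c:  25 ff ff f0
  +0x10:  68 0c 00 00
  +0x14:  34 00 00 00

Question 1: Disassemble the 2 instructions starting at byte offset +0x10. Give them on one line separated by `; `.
[10] 68 0c 00 00 → 0x680c0000
  opcode bits[31:24]=0x68: sum/RR
  rd: (w>>21)&0x7=0x0 → %r0
  rs: (w>>18)&0x7=0x3 → %r3
[14] 34 00 00 00 → 0x34000000
  opcode bits[31:24]=0x34: stop/N

sum %r0, %r3; stop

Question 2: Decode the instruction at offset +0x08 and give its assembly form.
@+08  big-endian(21 00 00 08) = 0x21000008
  op=0x21000008>>24=0x21 ⇒ jz (J)
  imm@[23:0]=0x8 ⇒ #8

jz #8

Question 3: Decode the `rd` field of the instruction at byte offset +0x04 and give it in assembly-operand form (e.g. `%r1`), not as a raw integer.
%r1

off 0x04: read ee 20 00 00 as big → 0xee200000
  top 8b → 0xee → neg [R]
  rd@[23:21]=0x1 ⇒ %r1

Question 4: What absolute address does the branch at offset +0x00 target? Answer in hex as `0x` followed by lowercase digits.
[00] 25 00 00 10 → 0x25000010
  top 8b → 0x25 → b [J]
  imm: (w>>0)&0xffffff=0x10 → #16
  target = base 0xac28 + off 0x00 + 4 + imm 16 = 0xac3c

0xac3c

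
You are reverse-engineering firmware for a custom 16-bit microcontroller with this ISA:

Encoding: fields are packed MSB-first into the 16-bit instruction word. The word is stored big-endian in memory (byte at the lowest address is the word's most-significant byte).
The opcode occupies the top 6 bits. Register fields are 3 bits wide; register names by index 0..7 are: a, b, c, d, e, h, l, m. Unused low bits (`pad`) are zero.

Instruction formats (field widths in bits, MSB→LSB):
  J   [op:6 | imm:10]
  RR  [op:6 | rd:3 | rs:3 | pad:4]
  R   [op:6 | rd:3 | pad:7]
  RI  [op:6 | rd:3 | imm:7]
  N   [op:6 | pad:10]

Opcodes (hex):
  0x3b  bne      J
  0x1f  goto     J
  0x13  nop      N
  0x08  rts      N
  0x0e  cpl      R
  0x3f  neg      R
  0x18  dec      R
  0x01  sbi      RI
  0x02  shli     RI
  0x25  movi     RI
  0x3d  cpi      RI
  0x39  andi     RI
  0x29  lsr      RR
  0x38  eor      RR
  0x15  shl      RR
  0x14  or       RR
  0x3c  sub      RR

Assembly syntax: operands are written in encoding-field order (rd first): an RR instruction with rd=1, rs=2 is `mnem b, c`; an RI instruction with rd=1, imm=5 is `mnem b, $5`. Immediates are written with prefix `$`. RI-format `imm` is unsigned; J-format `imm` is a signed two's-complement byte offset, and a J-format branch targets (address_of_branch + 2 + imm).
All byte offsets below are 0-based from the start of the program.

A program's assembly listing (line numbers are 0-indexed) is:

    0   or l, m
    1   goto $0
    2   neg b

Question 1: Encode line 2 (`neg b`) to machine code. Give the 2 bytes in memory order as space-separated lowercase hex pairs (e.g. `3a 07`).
line 2 (neg): pack op=0x3f:6|rd=1:3|pad=0:7 = 0xfc80; big→ fc 80

fc 80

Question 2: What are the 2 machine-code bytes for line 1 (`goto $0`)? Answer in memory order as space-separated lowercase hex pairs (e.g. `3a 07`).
7c 00

1. goto fields op=0x1f:6|imm=0:10 → word 7c00h → 7c 00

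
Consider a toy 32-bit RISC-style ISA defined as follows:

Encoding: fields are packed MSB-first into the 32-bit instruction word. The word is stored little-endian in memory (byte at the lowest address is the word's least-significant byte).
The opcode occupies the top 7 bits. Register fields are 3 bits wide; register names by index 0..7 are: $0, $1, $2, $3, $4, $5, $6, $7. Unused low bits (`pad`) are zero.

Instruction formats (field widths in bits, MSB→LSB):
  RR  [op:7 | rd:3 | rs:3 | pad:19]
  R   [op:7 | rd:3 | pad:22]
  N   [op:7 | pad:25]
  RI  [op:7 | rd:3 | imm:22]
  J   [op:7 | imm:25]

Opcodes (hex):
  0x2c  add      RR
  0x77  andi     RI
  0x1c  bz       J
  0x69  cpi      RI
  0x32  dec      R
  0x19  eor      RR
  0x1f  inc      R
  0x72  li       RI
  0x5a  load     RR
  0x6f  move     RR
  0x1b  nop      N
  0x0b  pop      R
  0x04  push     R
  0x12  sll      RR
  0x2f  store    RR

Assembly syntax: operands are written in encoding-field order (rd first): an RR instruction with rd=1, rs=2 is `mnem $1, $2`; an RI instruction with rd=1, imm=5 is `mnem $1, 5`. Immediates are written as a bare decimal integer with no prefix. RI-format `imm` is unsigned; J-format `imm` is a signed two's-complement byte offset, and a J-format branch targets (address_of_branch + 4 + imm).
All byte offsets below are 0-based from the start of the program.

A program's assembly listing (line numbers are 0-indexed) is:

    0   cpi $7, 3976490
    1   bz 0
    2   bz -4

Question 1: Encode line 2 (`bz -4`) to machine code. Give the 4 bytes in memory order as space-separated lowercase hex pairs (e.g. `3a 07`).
fc ff ff 39

2. bz fields op=0x1c:7|imm=-4:25 → word 39fffffch → fc ff ff 39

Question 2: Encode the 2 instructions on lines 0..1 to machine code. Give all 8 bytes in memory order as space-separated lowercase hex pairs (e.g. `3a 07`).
2a ad fc d3 00 00 00 38

line 0 (cpi): pack op=0x69:7|rd=7:3|imm=3976490:22 = 0xd3fcad2a; little→ 2a ad fc d3
line 1 (bz): pack op=0x1c:7|imm=0:25 = 0x38000000; little→ 00 00 00 38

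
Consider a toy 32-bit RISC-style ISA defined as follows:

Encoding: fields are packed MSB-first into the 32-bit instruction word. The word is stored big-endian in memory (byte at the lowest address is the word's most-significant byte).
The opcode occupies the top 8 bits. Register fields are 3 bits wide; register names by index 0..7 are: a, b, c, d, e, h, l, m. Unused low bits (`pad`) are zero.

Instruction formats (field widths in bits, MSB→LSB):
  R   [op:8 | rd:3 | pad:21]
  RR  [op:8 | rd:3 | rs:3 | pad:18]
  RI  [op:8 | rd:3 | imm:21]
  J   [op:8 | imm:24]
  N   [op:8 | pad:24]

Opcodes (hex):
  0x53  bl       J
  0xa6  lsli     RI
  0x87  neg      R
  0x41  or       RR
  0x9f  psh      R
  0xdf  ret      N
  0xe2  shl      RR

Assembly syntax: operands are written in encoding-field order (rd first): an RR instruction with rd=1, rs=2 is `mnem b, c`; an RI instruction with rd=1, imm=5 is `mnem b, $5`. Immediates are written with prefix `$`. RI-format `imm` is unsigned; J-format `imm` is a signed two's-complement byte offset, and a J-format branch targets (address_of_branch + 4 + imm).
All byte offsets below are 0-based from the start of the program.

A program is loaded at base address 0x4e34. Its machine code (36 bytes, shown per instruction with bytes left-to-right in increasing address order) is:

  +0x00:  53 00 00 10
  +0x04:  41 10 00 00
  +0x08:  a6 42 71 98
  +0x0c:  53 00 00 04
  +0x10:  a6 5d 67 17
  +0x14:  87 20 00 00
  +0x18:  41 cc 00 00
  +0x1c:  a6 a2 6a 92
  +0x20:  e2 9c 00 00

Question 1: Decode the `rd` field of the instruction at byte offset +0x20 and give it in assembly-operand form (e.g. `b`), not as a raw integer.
e

+0x20: e2 9c 00 00 ⇒ word 0xe29c0000 (big)
  op=0xe29c0000>>24=0xe2 ⇒ shl (RR)
  rd@[23:21]=0x4 ⇒ e
  rs@[20:18]=0x7 ⇒ m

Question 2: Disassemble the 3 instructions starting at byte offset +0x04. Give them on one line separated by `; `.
or a, e; lsli c, $160152; bl $4

+0x04: 41 10 00 00 ⇒ word 0x41100000 (big)
  top 8b → 0x41 → or [RR]
  rd: (w>>21)&0x7=0x0 → a
  rs: (w>>18)&0x7=0x4 → e
+0x08: a6 42 71 98 ⇒ word 0xa6427198 (big)
  top 8b → 0xa6 → lsli [RI]
  rd: (w>>21)&0x7=0x2 → c
  imm: (w>>0)&0x1fffff=0x27198 → $160152
+0x0c: 53 00 00 04 ⇒ word 0x53000004 (big)
  top 8b → 0x53 → bl [J]
  imm: (w>>0)&0xffffff=0x4 → $4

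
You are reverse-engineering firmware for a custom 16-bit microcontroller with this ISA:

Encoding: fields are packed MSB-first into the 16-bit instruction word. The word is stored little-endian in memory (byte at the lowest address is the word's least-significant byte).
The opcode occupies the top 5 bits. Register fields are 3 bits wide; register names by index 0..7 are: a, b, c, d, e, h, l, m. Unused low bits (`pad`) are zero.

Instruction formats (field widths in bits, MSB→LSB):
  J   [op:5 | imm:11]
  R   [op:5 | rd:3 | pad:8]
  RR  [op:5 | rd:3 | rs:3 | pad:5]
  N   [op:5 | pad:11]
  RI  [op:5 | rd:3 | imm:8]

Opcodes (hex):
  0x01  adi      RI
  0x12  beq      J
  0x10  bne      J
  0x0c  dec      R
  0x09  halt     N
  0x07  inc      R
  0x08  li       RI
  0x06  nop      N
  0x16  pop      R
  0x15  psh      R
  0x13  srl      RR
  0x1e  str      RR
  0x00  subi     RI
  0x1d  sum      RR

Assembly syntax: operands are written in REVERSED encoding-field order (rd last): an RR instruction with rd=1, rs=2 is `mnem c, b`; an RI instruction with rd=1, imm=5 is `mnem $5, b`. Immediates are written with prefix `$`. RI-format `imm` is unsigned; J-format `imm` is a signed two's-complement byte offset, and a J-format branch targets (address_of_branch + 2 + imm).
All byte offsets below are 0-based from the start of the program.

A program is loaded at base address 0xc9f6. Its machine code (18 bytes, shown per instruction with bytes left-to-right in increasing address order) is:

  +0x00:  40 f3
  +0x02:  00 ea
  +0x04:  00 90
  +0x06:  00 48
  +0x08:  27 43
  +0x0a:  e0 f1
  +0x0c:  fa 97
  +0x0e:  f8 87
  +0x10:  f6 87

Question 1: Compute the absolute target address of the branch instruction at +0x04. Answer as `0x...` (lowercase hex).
off 0x04: read 00 90 as little → 0x9000
  top 5b → 0x12 → beq [J]
  [10:0] imm=0 = $0
  target = base 0xc9f6 + off 0x04 + 2 + imm 0 = 0xc9fc

0xc9fc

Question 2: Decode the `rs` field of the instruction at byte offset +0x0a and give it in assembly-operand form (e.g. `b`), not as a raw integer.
+0x0a: e0 f1 ⇒ word 0xf1e0 (little)
  top 5b → 0x1e → str [RR]
  rd@[10:8]=0x1 ⇒ b
  rs@[7:5]=0x7 ⇒ m

m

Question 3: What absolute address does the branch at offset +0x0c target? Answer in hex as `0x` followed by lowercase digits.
0xc9fe

off 0x0c: read fa 97 as little → 0x97fa
  top 5b → 0x12 → beq [J]
  [10:0] imm=2042 (s11→-6) = $-6
  target = base 0xc9f6 + off 0x0c + 2 + imm -6 = 0xc9fe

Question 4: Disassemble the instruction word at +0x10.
@+10  little-endian(f6 87) = 0x87f6
  op=0x87f6>>11=0x10 ⇒ bne (J)
  imm: (w>>0)&0x7ff=0x7f6 (s11→-10) → $-10

bne $-10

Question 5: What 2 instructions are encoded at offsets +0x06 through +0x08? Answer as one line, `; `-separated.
@+06  little-endian(00 48) = 0x4800
  top 5b → 0x9 → halt [N]
@+08  little-endian(27 43) = 0x4327
  top 5b → 0x8 → li [RI]
  rd@[10:8]=0x3 ⇒ d
  imm@[7:0]=0x27 ⇒ $39

halt; li $39, d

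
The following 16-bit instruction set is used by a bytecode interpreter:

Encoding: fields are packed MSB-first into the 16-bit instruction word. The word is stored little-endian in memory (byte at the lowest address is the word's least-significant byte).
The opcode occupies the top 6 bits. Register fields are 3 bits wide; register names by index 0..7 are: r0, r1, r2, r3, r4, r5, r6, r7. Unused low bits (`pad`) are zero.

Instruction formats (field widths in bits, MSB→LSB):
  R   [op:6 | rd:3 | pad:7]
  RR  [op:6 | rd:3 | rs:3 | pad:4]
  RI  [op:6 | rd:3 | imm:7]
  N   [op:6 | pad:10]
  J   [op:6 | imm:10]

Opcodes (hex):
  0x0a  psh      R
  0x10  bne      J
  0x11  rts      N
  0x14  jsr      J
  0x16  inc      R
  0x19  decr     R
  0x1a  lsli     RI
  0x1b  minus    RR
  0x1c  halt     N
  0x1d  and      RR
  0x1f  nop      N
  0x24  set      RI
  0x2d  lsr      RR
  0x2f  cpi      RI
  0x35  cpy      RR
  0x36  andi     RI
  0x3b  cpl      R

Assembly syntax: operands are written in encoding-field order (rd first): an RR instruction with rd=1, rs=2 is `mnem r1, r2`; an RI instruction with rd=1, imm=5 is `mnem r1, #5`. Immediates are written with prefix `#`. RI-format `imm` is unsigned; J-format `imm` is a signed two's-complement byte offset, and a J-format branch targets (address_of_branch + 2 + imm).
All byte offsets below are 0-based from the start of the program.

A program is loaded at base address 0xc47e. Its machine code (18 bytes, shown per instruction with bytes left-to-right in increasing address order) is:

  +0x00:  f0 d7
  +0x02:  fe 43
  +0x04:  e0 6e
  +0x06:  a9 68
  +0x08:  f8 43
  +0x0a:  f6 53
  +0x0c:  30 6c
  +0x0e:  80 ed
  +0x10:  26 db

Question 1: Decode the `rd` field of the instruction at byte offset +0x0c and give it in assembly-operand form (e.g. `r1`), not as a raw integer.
+0x0c: 30 6c ⇒ word 0x6c30 (little)
  opcode bits[15:10]=0x1b: minus/RR
  rd: (w>>7)&0x7=0x0 → r0
  rs: (w>>4)&0x7=0x3 → r3

r0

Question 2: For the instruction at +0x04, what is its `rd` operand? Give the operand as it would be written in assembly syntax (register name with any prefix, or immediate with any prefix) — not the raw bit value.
off 0x04: read e0 6e as little → 0x6ee0
  op=0x6ee0>>10=0x1b ⇒ minus (RR)
  rd: (w>>7)&0x7=0x5 → r5
  rs: (w>>4)&0x7=0x6 → r6

r5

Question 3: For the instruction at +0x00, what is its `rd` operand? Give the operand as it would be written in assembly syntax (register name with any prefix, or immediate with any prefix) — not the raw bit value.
off 0x00: read f0 d7 as little → 0xd7f0
  op=0xd7f0>>10=0x35 ⇒ cpy (RR)
  rd: (w>>7)&0x7=0x7 → r7
  rs: (w>>4)&0x7=0x7 → r7

r7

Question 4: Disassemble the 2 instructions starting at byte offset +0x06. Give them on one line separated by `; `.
[06] a9 68 → 0x68a9
  opcode bits[15:10]=0x1a: lsli/RI
  rd: (w>>7)&0x7=0x1 → r1
  imm: (w>>0)&0x7f=0x29 → #41
[08] f8 43 → 0x43f8
  opcode bits[15:10]=0x10: bne/J
  imm: (w>>0)&0x3ff=0x3f8 (s10→-8) → #-8

lsli r1, #41; bne #-8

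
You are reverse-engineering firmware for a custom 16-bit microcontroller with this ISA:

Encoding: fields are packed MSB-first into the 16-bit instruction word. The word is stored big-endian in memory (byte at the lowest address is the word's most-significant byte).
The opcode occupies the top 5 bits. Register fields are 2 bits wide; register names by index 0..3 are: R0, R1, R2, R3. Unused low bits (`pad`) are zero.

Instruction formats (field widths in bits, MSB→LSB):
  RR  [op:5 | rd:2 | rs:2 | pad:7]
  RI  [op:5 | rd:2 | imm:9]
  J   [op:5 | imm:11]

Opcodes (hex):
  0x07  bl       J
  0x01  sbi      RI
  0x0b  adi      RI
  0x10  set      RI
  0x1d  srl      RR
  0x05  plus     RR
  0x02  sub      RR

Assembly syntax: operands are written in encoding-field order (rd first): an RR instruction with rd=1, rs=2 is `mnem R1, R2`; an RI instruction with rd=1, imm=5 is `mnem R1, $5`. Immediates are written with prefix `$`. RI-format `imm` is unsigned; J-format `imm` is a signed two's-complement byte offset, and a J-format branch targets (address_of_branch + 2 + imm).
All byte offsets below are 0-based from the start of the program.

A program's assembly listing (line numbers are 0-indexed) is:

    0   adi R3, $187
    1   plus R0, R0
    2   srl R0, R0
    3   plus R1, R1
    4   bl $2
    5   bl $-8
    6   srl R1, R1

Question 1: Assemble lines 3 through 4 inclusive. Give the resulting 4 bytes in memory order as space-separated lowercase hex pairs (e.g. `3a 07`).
2a 80 38 02

3. plus fields op=0x5:5|rd=1:2|rs=1:2|pad=0:7 → word 2a80h → 2a 80
4. bl fields op=0x7:5|imm=2:11 → word 3802h → 38 02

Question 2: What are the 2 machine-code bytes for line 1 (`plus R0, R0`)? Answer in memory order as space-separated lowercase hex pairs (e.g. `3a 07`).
1. plus fields op=0x5:5|rd=0:2|rs=0:2|pad=0:7 → word 2800h → 28 00

28 00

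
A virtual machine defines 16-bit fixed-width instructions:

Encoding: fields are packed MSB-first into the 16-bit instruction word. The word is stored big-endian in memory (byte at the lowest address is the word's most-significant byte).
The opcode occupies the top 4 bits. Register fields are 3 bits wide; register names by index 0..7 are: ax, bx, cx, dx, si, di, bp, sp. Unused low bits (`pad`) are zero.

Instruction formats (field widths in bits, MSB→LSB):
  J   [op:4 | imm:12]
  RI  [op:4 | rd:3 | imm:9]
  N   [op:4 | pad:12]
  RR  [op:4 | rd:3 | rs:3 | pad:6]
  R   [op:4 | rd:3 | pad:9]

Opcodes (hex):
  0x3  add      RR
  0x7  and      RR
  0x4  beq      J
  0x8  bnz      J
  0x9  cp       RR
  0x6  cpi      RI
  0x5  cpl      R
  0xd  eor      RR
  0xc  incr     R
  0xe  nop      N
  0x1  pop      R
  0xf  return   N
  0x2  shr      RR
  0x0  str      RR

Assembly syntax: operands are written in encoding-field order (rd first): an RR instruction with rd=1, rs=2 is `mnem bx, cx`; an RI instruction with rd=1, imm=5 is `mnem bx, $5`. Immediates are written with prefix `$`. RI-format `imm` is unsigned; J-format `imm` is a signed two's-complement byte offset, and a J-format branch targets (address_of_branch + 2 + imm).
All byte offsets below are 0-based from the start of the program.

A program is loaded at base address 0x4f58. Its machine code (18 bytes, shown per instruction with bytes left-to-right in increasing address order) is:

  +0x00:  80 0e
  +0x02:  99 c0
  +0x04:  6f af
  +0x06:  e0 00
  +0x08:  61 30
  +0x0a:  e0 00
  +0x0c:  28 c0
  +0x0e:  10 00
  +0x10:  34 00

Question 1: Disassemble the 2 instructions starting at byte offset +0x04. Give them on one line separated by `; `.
[04] 6f af → 0x6faf
  top 4b → 0x6 → cpi [RI]
  rd@[11:9]=0x7 ⇒ sp
  imm@[8:0]=0x1af ⇒ $431
[06] e0 00 → 0xe000
  top 4b → 0xe → nop [N]

cpi sp, $431; nop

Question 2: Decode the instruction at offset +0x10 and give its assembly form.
add cx, ax

@+10  big-endian(34 00) = 0x3400
  opcode bits[15:12]=0x3: add/RR
  [11:9] rd=2 = cx
  [8:6] rs=0 = ax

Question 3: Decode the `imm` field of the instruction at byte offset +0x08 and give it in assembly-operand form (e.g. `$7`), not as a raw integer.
+0x08: 61 30 ⇒ word 0x6130 (big)
  opcode bits[15:12]=0x6: cpi/RI
  rd@[11:9]=0x0 ⇒ ax
  imm@[8:0]=0x130 ⇒ $304

$304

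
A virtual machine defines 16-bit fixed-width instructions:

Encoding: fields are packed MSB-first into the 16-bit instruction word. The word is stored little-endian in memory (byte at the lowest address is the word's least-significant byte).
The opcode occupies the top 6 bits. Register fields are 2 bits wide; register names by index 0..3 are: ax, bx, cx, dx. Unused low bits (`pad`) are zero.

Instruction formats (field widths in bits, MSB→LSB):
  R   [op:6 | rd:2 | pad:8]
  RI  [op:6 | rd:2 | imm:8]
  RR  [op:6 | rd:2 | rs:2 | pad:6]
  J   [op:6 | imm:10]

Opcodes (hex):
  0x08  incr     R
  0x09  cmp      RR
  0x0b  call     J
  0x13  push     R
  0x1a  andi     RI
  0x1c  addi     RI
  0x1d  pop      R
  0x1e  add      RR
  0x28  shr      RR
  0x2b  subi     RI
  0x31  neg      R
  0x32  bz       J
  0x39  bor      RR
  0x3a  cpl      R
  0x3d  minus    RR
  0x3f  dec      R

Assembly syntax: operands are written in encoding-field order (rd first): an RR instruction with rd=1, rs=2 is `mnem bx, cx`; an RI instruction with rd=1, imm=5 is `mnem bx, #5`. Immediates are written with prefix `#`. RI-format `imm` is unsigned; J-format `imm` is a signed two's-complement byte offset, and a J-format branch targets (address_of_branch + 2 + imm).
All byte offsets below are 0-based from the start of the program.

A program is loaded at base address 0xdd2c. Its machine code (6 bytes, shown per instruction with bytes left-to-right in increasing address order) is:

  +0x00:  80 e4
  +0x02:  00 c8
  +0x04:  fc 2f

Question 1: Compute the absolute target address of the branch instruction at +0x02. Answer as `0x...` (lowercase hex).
+0x02: 00 c8 ⇒ word 0xc800 (little)
  top 6b → 0x32 → bz [J]
  imm@[9:0]=0x0 ⇒ #0
  target = base 0xdd2c + off 0x02 + 2 + imm 0 = 0xdd30

0xdd30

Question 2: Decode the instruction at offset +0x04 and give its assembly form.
[04] fc 2f → 0x2ffc
  opcode bits[15:10]=0xb: call/J
  imm: (w>>0)&0x3ff=0x3fc (s10→-4) → #-4

call #-4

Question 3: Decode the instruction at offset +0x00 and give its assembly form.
+0x00: 80 e4 ⇒ word 0xe480 (little)
  op=0xe480>>10=0x39 ⇒ bor (RR)
  [9:8] rd=0 = ax
  [7:6] rs=2 = cx

bor ax, cx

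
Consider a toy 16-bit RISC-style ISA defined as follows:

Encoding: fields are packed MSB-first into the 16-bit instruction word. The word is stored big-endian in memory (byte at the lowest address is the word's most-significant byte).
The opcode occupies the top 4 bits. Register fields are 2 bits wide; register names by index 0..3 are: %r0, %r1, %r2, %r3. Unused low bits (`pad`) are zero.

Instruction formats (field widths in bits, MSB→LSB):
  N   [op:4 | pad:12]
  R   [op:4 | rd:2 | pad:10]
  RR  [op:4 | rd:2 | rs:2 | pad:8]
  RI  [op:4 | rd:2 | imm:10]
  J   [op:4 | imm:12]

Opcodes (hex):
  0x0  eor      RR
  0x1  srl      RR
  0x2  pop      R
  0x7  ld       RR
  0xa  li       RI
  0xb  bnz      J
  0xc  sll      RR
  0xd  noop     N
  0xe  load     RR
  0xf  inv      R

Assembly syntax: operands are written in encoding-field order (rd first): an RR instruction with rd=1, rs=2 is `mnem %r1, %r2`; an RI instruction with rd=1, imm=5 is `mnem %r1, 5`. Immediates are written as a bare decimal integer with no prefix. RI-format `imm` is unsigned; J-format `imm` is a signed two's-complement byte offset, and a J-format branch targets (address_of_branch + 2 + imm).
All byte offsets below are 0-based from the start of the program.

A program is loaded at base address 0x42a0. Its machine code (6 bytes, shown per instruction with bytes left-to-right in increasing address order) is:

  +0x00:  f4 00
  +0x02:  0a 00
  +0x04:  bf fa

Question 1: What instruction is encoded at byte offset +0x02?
eor %r2, %r2

off 0x02: read 0a 00 as big → 0x0a00
  top 4b → 0x0 → eor [RR]
  [11:10] rd=2 = %r2
  [9:8] rs=2 = %r2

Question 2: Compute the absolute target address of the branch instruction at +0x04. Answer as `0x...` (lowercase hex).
+0x04: bf fa ⇒ word 0xbffa (big)
  opcode bits[15:12]=0xb: bnz/J
  [11:0] imm=4090 (s12→-6) = -6
  target = base 0x42a0 + off 0x04 + 2 + imm -6 = 0x42a0

0x42a0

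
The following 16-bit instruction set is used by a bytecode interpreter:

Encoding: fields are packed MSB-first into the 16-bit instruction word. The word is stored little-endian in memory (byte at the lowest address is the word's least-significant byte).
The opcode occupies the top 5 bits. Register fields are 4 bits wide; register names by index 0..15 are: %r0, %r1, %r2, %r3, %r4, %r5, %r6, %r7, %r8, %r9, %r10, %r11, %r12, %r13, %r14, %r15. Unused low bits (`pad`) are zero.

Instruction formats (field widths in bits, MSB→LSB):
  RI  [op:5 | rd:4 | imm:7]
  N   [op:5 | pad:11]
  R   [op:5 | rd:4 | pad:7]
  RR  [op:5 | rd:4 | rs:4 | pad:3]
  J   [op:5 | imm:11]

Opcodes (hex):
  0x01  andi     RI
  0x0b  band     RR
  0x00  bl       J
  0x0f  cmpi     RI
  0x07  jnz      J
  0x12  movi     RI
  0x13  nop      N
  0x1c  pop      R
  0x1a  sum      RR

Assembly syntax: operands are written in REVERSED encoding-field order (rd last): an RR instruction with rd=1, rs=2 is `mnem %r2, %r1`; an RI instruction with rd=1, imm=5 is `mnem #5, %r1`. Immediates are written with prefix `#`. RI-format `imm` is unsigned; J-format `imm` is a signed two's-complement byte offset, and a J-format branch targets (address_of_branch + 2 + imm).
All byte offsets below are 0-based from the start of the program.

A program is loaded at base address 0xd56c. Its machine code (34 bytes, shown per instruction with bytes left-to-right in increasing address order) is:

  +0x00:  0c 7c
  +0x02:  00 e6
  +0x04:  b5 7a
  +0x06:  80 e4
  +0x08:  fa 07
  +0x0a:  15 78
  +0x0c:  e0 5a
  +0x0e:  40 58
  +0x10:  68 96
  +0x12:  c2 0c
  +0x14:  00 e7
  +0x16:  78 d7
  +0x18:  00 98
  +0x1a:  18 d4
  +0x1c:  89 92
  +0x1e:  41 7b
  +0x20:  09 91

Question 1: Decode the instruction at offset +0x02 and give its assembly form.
pop %r12

@+02  little-endian(00 e6) = 0xe600
  op=0xe600>>11=0x1c ⇒ pop (R)
  rd@[10:7]=0xc ⇒ %r12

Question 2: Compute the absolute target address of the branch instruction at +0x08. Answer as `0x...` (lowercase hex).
off 0x08: read fa 07 as little → 0x07fa
  top 5b → 0x0 → bl [J]
  imm@[10:0]=0x7fa (s11→-6) ⇒ #-6
  target = base 0xd56c + off 0x08 + 2 + imm -6 = 0xd570

0xd570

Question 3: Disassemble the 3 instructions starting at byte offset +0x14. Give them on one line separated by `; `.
@+14  little-endian(00 e7) = 0xe700
  opcode bits[15:11]=0x1c: pop/R
  rd@[10:7]=0xe ⇒ %r14
@+16  little-endian(78 d7) = 0xd778
  opcode bits[15:11]=0x1a: sum/RR
  rd@[10:7]=0xe ⇒ %r14
  rs@[6:3]=0xf ⇒ %r15
@+18  little-endian(00 98) = 0x9800
  opcode bits[15:11]=0x13: nop/N

pop %r14; sum %r15, %r14; nop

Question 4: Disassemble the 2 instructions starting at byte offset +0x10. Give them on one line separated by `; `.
movi #104, %r12; andi #66, %r9

[10] 68 96 → 0x9668
  opcode bits[15:11]=0x12: movi/RI
  [10:7] rd=12 = %r12
  [6:0] imm=104 = #104
[12] c2 0c → 0x0cc2
  opcode bits[15:11]=0x1: andi/RI
  [10:7] rd=9 = %r9
  [6:0] imm=66 = #66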